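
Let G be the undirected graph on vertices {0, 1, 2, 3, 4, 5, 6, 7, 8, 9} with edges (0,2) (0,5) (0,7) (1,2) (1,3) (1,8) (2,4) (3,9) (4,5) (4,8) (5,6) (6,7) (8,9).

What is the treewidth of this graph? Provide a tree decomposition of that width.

Each bag holds 3 vertices, so the decomposition has width 2, which upper-bounds the treewidth. Since 6–7–0–5–6 is a cycle in G, G is not acyclic. Forests are exactly the graphs of treewidth ≤ 1, so tw(G) ≥ 2. Hence tw(G) = 2 exactly.

Treewidth 2.
One such decomposition:
Bags: B1 = {5, 6, 7}  B2 = {0, 5, 7}  B3 = {0, 4, 5}  B4 = {0, 2, 4}  B5 = {2, 4, 8}  B6 = {1, 2, 8}  B7 = {1, 8, 9}  B8 = {1, 3, 9}
Tree: B1–B2, B2–B3, B3–B4, B4–B5, B5–B6, B6–B7, B7–B8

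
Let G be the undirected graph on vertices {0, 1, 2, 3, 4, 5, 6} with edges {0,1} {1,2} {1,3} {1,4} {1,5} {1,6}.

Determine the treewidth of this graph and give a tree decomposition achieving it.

Every bag has size at most 2, so the width is 2 − 1 = 1 and tw(G) ≤ 1. G has an edge, so its treewidth is at least 1. The upper and lower bounds meet at 1, so that is the treewidth.

Treewidth 1.
One such decomposition:
Bags: B1 = {1, 4}  B2 = {1, 3}  B3 = {0, 1}  B4 = {1, 5}  B5 = {1, 6}  B6 = {1, 2}
Tree: B1–B2, B2–B3, B3–B4, B2–B5, B5–B6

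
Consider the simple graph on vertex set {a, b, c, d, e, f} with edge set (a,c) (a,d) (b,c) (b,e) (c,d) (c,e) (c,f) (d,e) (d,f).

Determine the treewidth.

2

A width-2 tree decomposition is:
Bags: B1 = {b, c, e}  B2 = {c, d, e}  B3 = {a, c, d}  B4 = {c, d, f}
Tree: B1–B2, B2–B3, B3–B4
Each bag holds 3 vertices, so the decomposition has width 2, which upper-bounds the treewidth. Conversely, {c, d, e} is a clique of size 3, and the vertices of any clique must share a bag in every tree decomposition; so some bag has ≥ 3 vertices and tw(G) ≥ 2. Hence tw(G) = 2 exactly.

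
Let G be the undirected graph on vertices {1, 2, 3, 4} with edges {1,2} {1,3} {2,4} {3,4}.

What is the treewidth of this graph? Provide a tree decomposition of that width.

Every bag has size at most 3, so the width is 3 − 1 = 2 and tw(G) ≤ 2. The edges 2–1–3–4–2 form a cycle, so G is not a tree and its treewidth is at least 2. Combining the bounds, tw(G) = 2.

Treewidth 2.
One optimal decomposition is:
Bags: B1 = {1, 2, 3}  B2 = {2, 3, 4}
Tree: B1–B2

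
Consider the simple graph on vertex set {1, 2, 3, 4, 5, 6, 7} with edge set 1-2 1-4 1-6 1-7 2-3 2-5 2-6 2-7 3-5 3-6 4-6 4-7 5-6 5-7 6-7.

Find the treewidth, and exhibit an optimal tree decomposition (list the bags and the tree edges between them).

Treewidth 3.
One optimal decomposition is:
Bags: B1 = {2, 5, 6, 7}  B2 = {1, 2, 6, 7}  B3 = {2, 3, 5, 6}  B4 = {1, 4, 6, 7}
Tree: B1–B2, B1–B3, B2–B4

Every bag has size at most 4, so the width is 4 − 1 = 3 and tw(G) ≤ 3. Conversely, {1, 2, 6, 7} is a clique of size 4, and the vertices of any clique must share a bag in every tree decomposition; so some bag has ≥ 4 vertices and tw(G) ≥ 3. Therefore the treewidth is 3.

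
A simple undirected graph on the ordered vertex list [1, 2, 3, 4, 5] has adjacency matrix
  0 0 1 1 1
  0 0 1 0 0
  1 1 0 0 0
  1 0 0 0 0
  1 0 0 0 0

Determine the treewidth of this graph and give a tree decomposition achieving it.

Treewidth 1.
One optimal decomposition is:
Bags: B1 = {1, 4}  B2 = {1, 5}  B3 = {1, 3}  B4 = {2, 3}
Tree: B1–B2, B1–B3, B3–B4

The largest bag has 2 vertices, giving width 1; this decomposition certifies tw(G) ≤ 1. G has an edge, so its treewidth is at least 1. Therefore the treewidth is 1.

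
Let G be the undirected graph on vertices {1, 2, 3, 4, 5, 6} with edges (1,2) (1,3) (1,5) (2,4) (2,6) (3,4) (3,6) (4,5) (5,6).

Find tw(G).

3

A width-3 tree decomposition is:
Bags: B1 = {2, 3, 5, 6}  B2 = {1, 2, 3, 5}  B3 = {2, 3, 4, 5}
Tree: B1–B2, B2–B3
Every bag has size at most 4, so the width is 4 − 1 = 3 and tw(G) ≤ 3. For the lower bound: the 4 vertex sets {3,6}, {1,2}, {5}, {4} are disjoint, each induces a connected subgraph, and every pair is joined by at least one edge of G. Contracting each set to a single vertex therefore yields K_{4} as a minor, and since treewidth is minor-monotone, tw(G) ≥ tw(K_{4}) = 3. The upper and lower bounds meet at 3, so that is the treewidth.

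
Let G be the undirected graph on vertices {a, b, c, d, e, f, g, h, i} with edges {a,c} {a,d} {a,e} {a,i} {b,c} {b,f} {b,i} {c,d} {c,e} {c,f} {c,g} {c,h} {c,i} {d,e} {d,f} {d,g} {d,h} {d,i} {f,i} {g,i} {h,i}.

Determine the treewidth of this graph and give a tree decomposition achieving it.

Every bag has size at most 4, so the width is 4 − 1 = 3 and tw(G) ≤ 3. For the lower bound, the 4 vertices {a, c, d, e} are pairwise adjacent, and any tree decomposition puts a clique entirely inside one bag — forcing width ≥ 3. Therefore the treewidth is 3.

Treewidth 3.
One such decomposition:
Bags: B1 = {c, d, f, i}  B2 = {c, d, g, i}  B3 = {a, c, d, i}  B4 = {c, d, h, i}  B5 = {a, c, d, e}  B6 = {b, c, f, i}
Tree: B1–B2, B1–B3, B3–B4, B3–B5, B1–B6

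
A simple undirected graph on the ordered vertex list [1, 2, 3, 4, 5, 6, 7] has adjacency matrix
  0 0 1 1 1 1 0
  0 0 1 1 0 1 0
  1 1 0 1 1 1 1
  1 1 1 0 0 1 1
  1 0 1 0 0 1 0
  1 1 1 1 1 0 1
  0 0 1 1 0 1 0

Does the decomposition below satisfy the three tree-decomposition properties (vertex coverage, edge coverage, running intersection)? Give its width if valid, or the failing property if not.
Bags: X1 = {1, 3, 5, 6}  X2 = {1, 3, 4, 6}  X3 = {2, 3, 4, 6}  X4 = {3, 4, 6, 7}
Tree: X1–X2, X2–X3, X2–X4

Yes; width 3.

Every vertex of G appears in some bag (union = {1, 2, 3, 4, 5, 6, 7}); every edge is covered by a bag; and for each vertex v the set of bags containing v is connected in the bag tree. The decomposition is therefore valid. The largest bag has 4 vertices, so the width is 3.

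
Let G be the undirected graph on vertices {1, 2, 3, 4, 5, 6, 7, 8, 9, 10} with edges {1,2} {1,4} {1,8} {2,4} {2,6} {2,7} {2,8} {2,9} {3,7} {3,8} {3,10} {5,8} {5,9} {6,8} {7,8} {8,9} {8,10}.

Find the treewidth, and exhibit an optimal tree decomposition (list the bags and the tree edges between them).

The largest bag has 3 vertices, giving width 2; this decomposition certifies tw(G) ≤ 2. Conversely, {3, 8, 10} is a clique of size 3, and the vertices of any clique must share a bag in every tree decomposition; so some bag has ≥ 3 vertices and tw(G) ≥ 2. The upper and lower bounds meet at 2, so that is the treewidth.

Treewidth 2.
One such decomposition:
Bags: B1 = {3, 7, 8}  B2 = {2, 7, 8}  B3 = {2, 8, 9}  B4 = {1, 2, 8}  B5 = {5, 8, 9}  B6 = {2, 6, 8}  B7 = {1, 2, 4}  B8 = {3, 8, 10}
Tree: B1–B2, B2–B3, B3–B4, B3–B5, B4–B6, B4–B7, B1–B8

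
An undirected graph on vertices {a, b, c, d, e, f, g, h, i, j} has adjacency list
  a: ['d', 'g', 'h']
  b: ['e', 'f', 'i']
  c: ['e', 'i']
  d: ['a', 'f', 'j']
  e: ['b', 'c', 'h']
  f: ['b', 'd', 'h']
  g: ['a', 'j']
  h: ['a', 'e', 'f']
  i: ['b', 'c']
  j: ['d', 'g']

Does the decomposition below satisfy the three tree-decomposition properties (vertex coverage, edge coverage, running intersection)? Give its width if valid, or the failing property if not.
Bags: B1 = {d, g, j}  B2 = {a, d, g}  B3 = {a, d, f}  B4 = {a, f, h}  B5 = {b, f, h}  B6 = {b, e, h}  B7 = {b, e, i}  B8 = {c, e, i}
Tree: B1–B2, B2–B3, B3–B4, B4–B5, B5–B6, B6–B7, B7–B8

Yes; width 2.

Checking the three conditions: (i) the bags cover all of {a, b, c, d, e, f, g, h, i, j}; (ii) for each edge, some bag contains both endpoints; (iii) the bags containing any fixed vertex form a subtree. All hold, so the decomposition is valid with width 3 − 1 = 2.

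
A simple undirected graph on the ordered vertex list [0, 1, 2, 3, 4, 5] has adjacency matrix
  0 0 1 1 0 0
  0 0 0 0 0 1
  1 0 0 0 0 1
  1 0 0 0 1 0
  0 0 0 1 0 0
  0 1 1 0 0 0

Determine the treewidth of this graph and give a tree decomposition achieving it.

Each bag holds 2 vertices, so the decomposition has width 1, which upper-bounds the treewidth. G has an edge, so its treewidth is at least 1. Therefore the treewidth is 1.

Treewidth 1.
One such decomposition:
Bags: B1 = {1, 5}  B2 = {2, 5}  B3 = {0, 2}  B4 = {0, 3}  B5 = {3, 4}
Tree: B1–B2, B2–B3, B3–B4, B4–B5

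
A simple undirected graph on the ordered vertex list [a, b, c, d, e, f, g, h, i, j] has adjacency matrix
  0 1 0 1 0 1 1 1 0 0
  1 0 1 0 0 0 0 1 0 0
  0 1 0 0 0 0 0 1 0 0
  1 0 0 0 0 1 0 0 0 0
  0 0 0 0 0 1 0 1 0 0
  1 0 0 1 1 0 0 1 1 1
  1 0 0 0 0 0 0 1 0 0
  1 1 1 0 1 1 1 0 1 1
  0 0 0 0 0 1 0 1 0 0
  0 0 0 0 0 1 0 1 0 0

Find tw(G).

2

A width-2 tree decomposition is:
Bags: B1 = {a, f, h}  B2 = {e, f, h}  B3 = {a, b, h}  B4 = {f, h, i}  B5 = {a, g, h}  B6 = {f, h, j}  B7 = {a, d, f}  B8 = {b, c, h}
Tree: B1–B2, B1–B3, B2–B4, B3–B5, B1–B6, B1–B7, B3–B8
Each bag holds 3 vertices, so the decomposition has width 2, which upper-bounds the treewidth. Conversely, {a, d, f} is a clique of size 3, and the vertices of any clique must share a bag in every tree decomposition; so some bag has ≥ 3 vertices and tw(G) ≥ 2. Hence tw(G) = 2 exactly.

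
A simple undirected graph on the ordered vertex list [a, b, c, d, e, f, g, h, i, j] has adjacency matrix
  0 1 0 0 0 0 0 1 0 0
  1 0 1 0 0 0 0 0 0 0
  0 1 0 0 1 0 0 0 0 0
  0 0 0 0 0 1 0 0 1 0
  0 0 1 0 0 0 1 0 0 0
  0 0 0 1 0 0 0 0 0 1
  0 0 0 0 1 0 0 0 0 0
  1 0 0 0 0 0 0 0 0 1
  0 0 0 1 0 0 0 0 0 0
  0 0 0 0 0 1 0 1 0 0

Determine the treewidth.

1

A width-1 tree decomposition is:
Bags: B1 = {e, g}  B2 = {c, e}  B3 = {b, c}  B4 = {a, b}  B5 = {a, h}  B6 = {h, j}  B7 = {f, j}  B8 = {d, f}  B9 = {d, i}
Tree: B1–B2, B2–B3, B3–B4, B4–B5, B5–B6, B6–B7, B7–B8, B8–B9
The largest bag has 2 vertices, giving width 1; this decomposition certifies tw(G) ≤ 1. G has an edge, so its treewidth is at least 1. The upper and lower bounds meet at 1, so that is the treewidth.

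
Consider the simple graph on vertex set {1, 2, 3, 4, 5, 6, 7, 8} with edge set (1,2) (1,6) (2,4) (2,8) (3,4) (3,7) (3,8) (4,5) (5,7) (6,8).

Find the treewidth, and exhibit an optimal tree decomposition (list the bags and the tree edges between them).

The largest bag has 3 vertices, giving width 2; this decomposition certifies tw(G) ≤ 2. The edges 1–6–8–2–1 form a cycle, so G is not a tree and its treewidth is at least 2. Combining the bounds, tw(G) = 2.

Treewidth 2.
Bags: B1 = {1, 2, 6}  B2 = {2, 6, 8}  B3 = {2, 4, 8}  B4 = {3, 4, 8}  B5 = {3, 4, 5}  B6 = {3, 5, 7}
Tree: B1–B2, B2–B3, B3–B4, B4–B5, B5–B6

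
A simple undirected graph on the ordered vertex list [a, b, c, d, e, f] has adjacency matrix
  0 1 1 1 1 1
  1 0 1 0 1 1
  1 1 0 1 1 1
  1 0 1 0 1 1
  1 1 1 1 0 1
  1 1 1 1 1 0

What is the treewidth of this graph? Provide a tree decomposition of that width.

The largest bag has 5 vertices, giving width 4; this decomposition certifies tw(G) ≤ 4. Conversely, {a, c, d, e, f} is a clique of size 5, and the vertices of any clique must share a bag in every tree decomposition; so some bag has ≥ 5 vertices and tw(G) ≥ 4. Combining the bounds, tw(G) = 4.

Treewidth 4.
One such decomposition:
Bags: B1 = {a, b, c, e, f}  B2 = {a, c, d, e, f}
Tree: B1–B2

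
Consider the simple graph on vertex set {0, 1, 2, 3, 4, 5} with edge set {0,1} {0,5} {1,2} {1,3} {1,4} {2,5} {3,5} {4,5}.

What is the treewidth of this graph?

2

A width-2 tree decomposition is:
Bags: B1 = {1, 2, 5}  B2 = {1, 4, 5}  B3 = {0, 1, 5}  B4 = {1, 3, 5}
Tree: B1–B2, B2–B3, B3–B4
Each bag holds 3 vertices, so the decomposition has width 2, which upper-bounds the treewidth. The edges 1–2–5–4–1 form a cycle, so G is not a tree and its treewidth is at least 2. Therefore the treewidth is 2.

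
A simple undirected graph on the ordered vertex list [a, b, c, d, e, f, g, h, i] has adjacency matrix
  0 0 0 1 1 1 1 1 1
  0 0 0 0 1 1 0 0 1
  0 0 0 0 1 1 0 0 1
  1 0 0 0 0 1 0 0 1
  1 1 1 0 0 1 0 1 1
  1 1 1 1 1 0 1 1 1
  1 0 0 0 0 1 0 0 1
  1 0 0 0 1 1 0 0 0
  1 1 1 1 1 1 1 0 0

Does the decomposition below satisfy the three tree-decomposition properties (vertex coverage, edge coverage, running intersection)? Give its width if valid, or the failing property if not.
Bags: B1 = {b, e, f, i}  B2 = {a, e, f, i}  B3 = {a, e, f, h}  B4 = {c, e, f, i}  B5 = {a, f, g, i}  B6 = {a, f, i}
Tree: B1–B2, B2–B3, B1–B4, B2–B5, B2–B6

No — vertex d appears in no bag.

A tree decomposition must satisfy three properties: every vertex lies in some bag; for every edge, both endpoints lie together in some bag; and for every vertex, the bags containing it form a connected subtree. Here vertex d appears in no bag, so the decomposition is invalid.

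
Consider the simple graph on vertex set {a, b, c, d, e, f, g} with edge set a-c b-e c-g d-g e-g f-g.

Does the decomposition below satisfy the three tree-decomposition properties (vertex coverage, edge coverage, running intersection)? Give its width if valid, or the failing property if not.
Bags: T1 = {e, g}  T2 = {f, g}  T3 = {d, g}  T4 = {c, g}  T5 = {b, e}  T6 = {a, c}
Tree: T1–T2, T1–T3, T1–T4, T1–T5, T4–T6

Yes; width 1.

Every vertex of G appears in some bag (union = {a, b, c, d, e, f, g}); every edge is covered by a bag; and for each vertex v the set of bags containing v is connected in the bag tree. The decomposition is therefore valid. The largest bag has 2 vertices, so the width is 1.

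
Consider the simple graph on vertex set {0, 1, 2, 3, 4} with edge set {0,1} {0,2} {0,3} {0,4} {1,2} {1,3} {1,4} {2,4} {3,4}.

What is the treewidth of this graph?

A width-3 tree decomposition is:
Bags: B1 = {0, 1, 3, 4}  B2 = {0, 1, 2, 4}
Tree: B1–B2
Every bag has size at most 4, so the width is 4 − 1 = 3 and tw(G) ≤ 3. For the lower bound, the 4 vertices {0, 1, 2, 4} are pairwise adjacent, and any tree decomposition puts a clique entirely inside one bag — forcing width ≥ 3. Combining the bounds, tw(G) = 3.

3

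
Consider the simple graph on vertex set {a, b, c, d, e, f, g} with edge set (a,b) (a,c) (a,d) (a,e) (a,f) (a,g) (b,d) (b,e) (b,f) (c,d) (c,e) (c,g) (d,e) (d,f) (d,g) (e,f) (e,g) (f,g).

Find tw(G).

A width-4 tree decomposition is:
Bags: B1 = {a, d, e, f, g}  B2 = {a, c, d, e, g}  B3 = {a, b, d, e, f}
Tree: B1–B2, B1–B3
Each bag holds 5 vertices, so the decomposition has width 4, which upper-bounds the treewidth. On the other hand G contains the 5-clique {a, c, d, e, g}. A clique must lie in a single bag of any decomposition, so no decomposition can have width below 4. Therefore the treewidth is 4.

4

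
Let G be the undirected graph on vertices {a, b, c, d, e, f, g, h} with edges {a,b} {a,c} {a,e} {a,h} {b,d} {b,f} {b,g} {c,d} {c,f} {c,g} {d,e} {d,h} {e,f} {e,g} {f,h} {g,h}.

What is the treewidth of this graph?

4

A width-4 tree decomposition is:
Bags: B1 = {a, d, e, f, g}  B2 = {a, c, d, f, g}  B3 = {a, d, f, g, h}  B4 = {a, b, d, f, g}
Tree: B1–B2, B2–B3, B3–B4
Every bag has size at most 5, so the width is 5 − 1 = 4 and tw(G) ≤ 4. For the lower bound: the 5 vertex sets {a,e}, {c,d}, {g,h}, {f}, {b} are disjoint, each induces a connected subgraph, and every pair is joined by at least one edge of G. Contracting each set to a single vertex therefore yields K_{5} as a minor, and since treewidth is minor-monotone, tw(G) ≥ tw(K_{5}) = 4. Combining the bounds, tw(G) = 4.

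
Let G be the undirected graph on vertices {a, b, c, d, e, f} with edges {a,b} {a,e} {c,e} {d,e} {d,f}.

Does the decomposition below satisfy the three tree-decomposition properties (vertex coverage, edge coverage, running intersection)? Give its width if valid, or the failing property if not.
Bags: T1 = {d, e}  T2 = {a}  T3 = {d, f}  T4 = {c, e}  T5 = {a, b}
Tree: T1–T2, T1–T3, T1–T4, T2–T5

No — edge (e,a) lies in no bag.

A tree decomposition must satisfy three properties: every vertex lies in some bag; for every edge, both endpoints lie together in some bag; and for every vertex, the bags containing it form a connected subtree. Here edge (e,a) lies in no bag, so the decomposition is invalid.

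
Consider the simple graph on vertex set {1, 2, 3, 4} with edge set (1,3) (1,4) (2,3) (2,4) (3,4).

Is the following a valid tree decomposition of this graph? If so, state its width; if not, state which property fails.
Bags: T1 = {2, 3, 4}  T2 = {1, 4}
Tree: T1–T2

No — edge (3,1) lies in no bag.

A tree decomposition must satisfy three properties: every vertex lies in some bag; for every edge, both endpoints lie together in some bag; and for every vertex, the bags containing it form a connected subtree. Here edge (3,1) lies in no bag, so the decomposition is invalid.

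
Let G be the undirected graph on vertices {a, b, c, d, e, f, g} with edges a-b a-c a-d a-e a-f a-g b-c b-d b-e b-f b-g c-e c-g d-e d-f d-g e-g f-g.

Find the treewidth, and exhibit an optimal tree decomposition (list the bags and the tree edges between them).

Each bag holds 5 vertices, so the decomposition has width 4, which upper-bounds the treewidth. On the other hand G contains the 5-clique {a, b, d, e, g}. A clique must lie in a single bag of any decomposition, so no decomposition can have width below 4. The upper and lower bounds meet at 4, so that is the treewidth.

Treewidth 4.
Bags: B1 = {a, b, d, f, g}  B2 = {a, b, d, e, g}  B3 = {a, b, c, e, g}
Tree: B1–B2, B2–B3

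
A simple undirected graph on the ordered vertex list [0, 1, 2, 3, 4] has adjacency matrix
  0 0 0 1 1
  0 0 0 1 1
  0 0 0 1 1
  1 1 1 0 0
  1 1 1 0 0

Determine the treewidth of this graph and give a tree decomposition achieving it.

Treewidth 2.
One optimal decomposition is:
Bags: B1 = {0, 3, 4}  B2 = {1, 3, 4}  B3 = {2, 3, 4}
Tree: B1–B2, B2–B3

Each bag holds 3 vertices, so the decomposition has width 2, which upper-bounds the treewidth. For the lower bound, G contains the cycle 3–0–4–1–3, so G is not a forest; only forests have treewidth ≤ 1, hence tw(G) ≥ 2. Hence tw(G) = 2 exactly.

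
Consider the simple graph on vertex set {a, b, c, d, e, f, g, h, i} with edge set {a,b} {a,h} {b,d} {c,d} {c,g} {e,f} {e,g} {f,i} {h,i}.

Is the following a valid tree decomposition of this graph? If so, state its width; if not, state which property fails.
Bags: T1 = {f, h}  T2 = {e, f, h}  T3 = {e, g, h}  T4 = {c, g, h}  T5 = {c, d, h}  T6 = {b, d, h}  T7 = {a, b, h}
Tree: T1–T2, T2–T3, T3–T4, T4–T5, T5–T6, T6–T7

A tree decomposition must satisfy three properties: every vertex lies in some bag; for every edge, both endpoints lie together in some bag; and for every vertex, the bags containing it form a connected subtree. Here vertex i appears in no bag, so the decomposition is invalid.

No — vertex i appears in no bag.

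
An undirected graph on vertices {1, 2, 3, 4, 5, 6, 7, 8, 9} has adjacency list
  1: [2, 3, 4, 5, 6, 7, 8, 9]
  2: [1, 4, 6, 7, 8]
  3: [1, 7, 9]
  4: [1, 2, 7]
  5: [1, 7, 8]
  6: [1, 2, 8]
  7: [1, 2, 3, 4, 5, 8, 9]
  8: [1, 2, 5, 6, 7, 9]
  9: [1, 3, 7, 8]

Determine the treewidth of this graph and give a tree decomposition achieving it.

The largest bag has 4 vertices, giving width 3; this decomposition certifies tw(G) ≤ 3. Conversely, {1, 2, 6, 8} is a clique of size 4, and the vertices of any clique must share a bag in every tree decomposition; so some bag has ≥ 4 vertices and tw(G) ≥ 3. Combining the bounds, tw(G) = 3.

Treewidth 3.
Bags: B1 = {1, 2, 7, 8}  B2 = {1, 2, 4, 7}  B3 = {1, 2, 6, 8}  B4 = {1, 7, 8, 9}  B5 = {1, 5, 7, 8}  B6 = {1, 3, 7, 9}
Tree: B1–B2, B1–B3, B1–B4, B4–B5, B4–B6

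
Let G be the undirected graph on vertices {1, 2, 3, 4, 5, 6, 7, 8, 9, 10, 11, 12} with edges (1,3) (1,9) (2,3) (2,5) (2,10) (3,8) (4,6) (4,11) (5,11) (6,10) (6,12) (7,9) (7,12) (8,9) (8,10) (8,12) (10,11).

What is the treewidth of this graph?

A width-3 tree decomposition is:
Bags: B1 = {2, 4, 5, 11}  B2 = {2, 4, 10, 11}  B3 = {2, 4, 6, 10}  B4 = {2, 3, 6, 10}  B5 = {3, 6, 8, 10}  B6 = {3, 6, 8, 12}  B7 = {1, 3, 8, 12}  B8 = {1, 8, 9, 12}  B9 = {1, 7, 9, 12}
Tree: B1–B2, B2–B3, B3–B4, B4–B5, B5–B6, B6–B7, B7–B8, B8–B9
Every bag has size at most 4, so the width is 4 − 1 = 3 and tw(G) ≤ 3. For the lower bound: the 4 vertex sets {4,5,11}, {2}, {10}, {3,6,8,12} are disjoint, each induces a connected subgraph, and every pair is joined by at least one edge of G. Contracting each set to a single vertex therefore yields K_{4} as a minor, and since treewidth is minor-monotone, tw(G) ≥ tw(K_{4}) = 3. Combining the bounds, tw(G) = 3.

3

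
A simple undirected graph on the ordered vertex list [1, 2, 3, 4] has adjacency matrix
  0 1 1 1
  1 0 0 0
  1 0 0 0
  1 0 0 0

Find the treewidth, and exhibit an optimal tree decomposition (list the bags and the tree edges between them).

Treewidth 1.
One such decomposition:
Bags: B1 = {1, 3}  B2 = {1, 2}  B3 = {1, 4}
Tree: B1–B2, B1–B3

The largest bag has 2 vertices, giving width 1; this decomposition certifies tw(G) ≤ 1. Any graph with an edge has treewidth ≥ 1, and G has the edge 1–3. Combining the bounds, tw(G) = 1.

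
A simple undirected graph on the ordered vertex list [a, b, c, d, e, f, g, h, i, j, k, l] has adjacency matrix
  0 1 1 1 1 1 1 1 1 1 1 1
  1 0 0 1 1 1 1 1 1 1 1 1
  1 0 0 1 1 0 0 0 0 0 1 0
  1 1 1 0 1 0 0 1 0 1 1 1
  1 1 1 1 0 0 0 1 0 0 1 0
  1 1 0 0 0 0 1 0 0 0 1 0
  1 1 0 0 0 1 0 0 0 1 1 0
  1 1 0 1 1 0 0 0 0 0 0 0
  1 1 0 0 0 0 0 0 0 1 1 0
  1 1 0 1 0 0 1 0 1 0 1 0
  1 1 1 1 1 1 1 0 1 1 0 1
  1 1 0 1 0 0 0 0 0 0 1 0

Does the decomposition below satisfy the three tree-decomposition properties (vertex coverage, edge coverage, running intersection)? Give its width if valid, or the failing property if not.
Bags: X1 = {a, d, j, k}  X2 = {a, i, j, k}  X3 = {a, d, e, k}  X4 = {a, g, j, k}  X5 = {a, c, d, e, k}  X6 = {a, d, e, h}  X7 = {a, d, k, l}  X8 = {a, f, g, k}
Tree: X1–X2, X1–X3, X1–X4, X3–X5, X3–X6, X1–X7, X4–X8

A tree decomposition must satisfy three properties: every vertex lies in some bag; for every edge, both endpoints lie together in some bag; and for every vertex, the bags containing it form a connected subtree. Here vertex b appears in no bag, so the decomposition is invalid.

No — vertex b appears in no bag.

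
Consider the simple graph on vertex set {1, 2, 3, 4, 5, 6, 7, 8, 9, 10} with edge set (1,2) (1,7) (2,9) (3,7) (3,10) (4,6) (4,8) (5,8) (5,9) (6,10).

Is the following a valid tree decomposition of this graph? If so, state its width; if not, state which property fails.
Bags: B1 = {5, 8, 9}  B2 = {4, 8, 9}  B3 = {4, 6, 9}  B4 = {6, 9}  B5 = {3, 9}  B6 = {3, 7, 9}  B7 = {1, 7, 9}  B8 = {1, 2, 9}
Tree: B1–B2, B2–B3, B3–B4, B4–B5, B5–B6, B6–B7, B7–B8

No — vertex 10 appears in no bag.

A tree decomposition must satisfy three properties: every vertex lies in some bag; for every edge, both endpoints lie together in some bag; and for every vertex, the bags containing it form a connected subtree. Here vertex 10 appears in no bag, so the decomposition is invalid.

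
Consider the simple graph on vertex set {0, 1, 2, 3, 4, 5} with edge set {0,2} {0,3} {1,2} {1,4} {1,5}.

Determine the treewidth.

A width-1 tree decomposition is:
Bags: B1 = {1, 4}  B2 = {1, 2}  B3 = {1, 5}  B4 = {0, 2}  B5 = {0, 3}
Tree: B1–B2, B1–B3, B2–B4, B4–B5
The largest bag has 2 vertices, giving width 1; this decomposition certifies tw(G) ≤ 1. G has an edge, so its treewidth is at least 1. Combining the bounds, tw(G) = 1.

1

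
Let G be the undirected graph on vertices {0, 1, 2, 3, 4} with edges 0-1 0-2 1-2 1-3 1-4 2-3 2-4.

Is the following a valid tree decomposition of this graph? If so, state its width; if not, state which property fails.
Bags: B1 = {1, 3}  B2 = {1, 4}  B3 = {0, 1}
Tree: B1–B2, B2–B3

No — vertex 2 appears in no bag.

A tree decomposition must satisfy three properties: every vertex lies in some bag; for every edge, both endpoints lie together in some bag; and for every vertex, the bags containing it form a connected subtree. Here vertex 2 appears in no bag, so the decomposition is invalid.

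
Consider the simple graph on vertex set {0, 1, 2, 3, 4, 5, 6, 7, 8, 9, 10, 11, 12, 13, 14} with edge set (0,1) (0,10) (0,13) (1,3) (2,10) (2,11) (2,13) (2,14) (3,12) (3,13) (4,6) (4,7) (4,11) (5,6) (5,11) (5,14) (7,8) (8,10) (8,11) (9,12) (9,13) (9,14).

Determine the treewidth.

A width-3 tree decomposition is:
Bags: B1 = {4, 5, 6, 7}  B2 = {4, 5, 7, 11}  B3 = {5, 7, 8, 11}  B4 = {5, 8, 11, 14}  B5 = {2, 8, 11, 14}  B6 = {2, 8, 10, 14}  B7 = {2, 9, 10, 14}  B8 = {2, 9, 10, 13}  B9 = {0, 9, 10, 13}  B10 = {0, 9, 12, 13}  B11 = {0, 3, 12, 13}  B12 = {0, 1, 3, 12}
Tree: B1–B2, B2–B3, B3–B4, B4–B5, B5–B6, B6–B7, B7–B8, B8–B9, B9–B10, B10–B11, B11–B12
The largest bag has 4 vertices, giving width 3; this decomposition certifies tw(G) ≤ 3. For the lower bound: the 4 vertex sets {4,6,7}, {5}, {11}, {2,8,10,14} are disjoint, each induces a connected subgraph, and every pair is joined by at least one edge of G. Contracting each set to a single vertex therefore yields K_{4} as a minor, and since treewidth is minor-monotone, tw(G) ≥ tw(K_{4}) = 3. The upper and lower bounds meet at 3, so that is the treewidth.

3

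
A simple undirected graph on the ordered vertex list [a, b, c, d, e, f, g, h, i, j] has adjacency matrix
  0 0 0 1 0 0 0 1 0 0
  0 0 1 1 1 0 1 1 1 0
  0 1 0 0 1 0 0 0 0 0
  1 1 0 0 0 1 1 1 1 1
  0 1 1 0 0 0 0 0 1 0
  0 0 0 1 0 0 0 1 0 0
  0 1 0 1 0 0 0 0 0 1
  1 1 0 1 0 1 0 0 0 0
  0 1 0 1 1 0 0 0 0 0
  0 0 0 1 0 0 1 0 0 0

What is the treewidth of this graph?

2

A width-2 tree decomposition is:
Bags: B1 = {b, d, i}  B2 = {b, d, g}  B3 = {b, d, h}  B4 = {d, g, j}  B5 = {a, d, h}  B6 = {d, f, h}  B7 = {b, e, i}  B8 = {b, c, e}
Tree: B1–B2, B2–B3, B2–B4, B3–B5, B5–B6, B1–B7, B7–B8
Each bag holds 3 vertices, so the decomposition has width 2, which upper-bounds the treewidth. Conversely, {d, g, j} is a clique of size 3, and the vertices of any clique must share a bag in every tree decomposition; so some bag has ≥ 3 vertices and tw(G) ≥ 2. Therefore the treewidth is 2.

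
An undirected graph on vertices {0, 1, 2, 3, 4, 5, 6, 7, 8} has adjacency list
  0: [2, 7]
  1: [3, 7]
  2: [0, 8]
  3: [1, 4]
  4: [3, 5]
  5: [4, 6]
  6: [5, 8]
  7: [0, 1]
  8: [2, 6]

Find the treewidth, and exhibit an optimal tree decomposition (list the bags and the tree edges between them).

Treewidth 2.
Bags: B1 = {3, 4, 5}  B2 = {3, 5, 6}  B3 = {3, 6, 8}  B4 = {2, 3, 8}  B5 = {0, 2, 3}  B6 = {0, 3, 7}  B7 = {1, 3, 7}
Tree: B1–B2, B2–B3, B3–B4, B4–B5, B5–B6, B6–B7

Every bag has size at most 3, so the width is 3 − 1 = 2 and tw(G) ≤ 2. The edges 3–4–5–6–8–2–0–7–1–3 form a cycle, so G is not a tree and its treewidth is at least 2. Therefore the treewidth is 2.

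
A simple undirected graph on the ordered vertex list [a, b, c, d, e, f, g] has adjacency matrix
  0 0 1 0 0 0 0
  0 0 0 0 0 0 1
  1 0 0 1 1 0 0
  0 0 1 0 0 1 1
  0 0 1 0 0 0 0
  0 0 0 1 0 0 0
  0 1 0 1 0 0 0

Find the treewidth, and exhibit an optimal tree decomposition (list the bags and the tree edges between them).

The largest bag has 2 vertices, giving width 1; this decomposition certifies tw(G) ≤ 1. Any graph with an edge has treewidth ≥ 1, and G has the edge g–d. Hence tw(G) = 1 exactly.

Treewidth 1.
Bags: B1 = {d, g}  B2 = {c, d}  B3 = {c, e}  B4 = {a, c}  B5 = {b, g}  B6 = {d, f}
Tree: B1–B2, B2–B3, B2–B4, B1–B5, B1–B6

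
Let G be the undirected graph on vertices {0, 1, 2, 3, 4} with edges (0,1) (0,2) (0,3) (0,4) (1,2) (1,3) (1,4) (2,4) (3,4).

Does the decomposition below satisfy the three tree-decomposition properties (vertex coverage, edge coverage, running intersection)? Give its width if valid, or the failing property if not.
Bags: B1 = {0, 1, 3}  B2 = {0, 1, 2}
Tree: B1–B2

A tree decomposition must satisfy three properties: every vertex lies in some bag; for every edge, both endpoints lie together in some bag; and for every vertex, the bags containing it form a connected subtree. Here vertex 4 appears in no bag, so the decomposition is invalid.

No — vertex 4 appears in no bag.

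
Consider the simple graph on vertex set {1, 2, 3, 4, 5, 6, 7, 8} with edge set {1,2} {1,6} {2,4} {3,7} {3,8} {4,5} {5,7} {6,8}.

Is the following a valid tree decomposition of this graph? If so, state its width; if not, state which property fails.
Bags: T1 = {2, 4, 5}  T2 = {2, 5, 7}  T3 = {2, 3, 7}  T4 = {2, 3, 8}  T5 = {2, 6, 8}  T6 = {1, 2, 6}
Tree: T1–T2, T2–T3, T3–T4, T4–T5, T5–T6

Yes; width 2.

Every vertex of G appears in some bag (union = {1, 2, 3, 4, 5, 6, 7, 8}); every edge is covered by a bag; and for each vertex v the set of bags containing v is connected in the bag tree. The decomposition is therefore valid. The largest bag has 3 vertices, so the width is 2.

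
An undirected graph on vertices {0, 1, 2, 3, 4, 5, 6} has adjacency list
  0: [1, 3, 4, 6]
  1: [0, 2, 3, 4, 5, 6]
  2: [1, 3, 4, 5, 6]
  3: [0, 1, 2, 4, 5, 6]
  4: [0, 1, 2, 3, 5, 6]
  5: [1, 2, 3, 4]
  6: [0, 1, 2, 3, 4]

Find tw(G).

4

A width-4 tree decomposition is:
Bags: B1 = {0, 1, 3, 4, 6}  B2 = {1, 2, 3, 4, 6}  B3 = {1, 2, 3, 4, 5}
Tree: B1–B2, B2–B3
Each bag holds 5 vertices, so the decomposition has width 4, which upper-bounds the treewidth. On the other hand G contains the 5-clique {0, 1, 3, 4, 6}. A clique must lie in a single bag of any decomposition, so no decomposition can have width below 4. Hence tw(G) = 4 exactly.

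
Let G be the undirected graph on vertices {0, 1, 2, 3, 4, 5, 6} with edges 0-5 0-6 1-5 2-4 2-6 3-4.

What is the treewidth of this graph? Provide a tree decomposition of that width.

Treewidth 1.
Bags: B1 = {1, 5}  B2 = {0, 5}  B3 = {0, 6}  B4 = {2, 6}  B5 = {2, 4}  B6 = {3, 4}
Tree: B1–B2, B2–B3, B3–B4, B4–B5, B5–B6

Each bag holds 2 vertices, so the decomposition has width 1, which upper-bounds the treewidth. Any graph with an edge has treewidth ≥ 1, and G has the edge 1–5. Therefore the treewidth is 1.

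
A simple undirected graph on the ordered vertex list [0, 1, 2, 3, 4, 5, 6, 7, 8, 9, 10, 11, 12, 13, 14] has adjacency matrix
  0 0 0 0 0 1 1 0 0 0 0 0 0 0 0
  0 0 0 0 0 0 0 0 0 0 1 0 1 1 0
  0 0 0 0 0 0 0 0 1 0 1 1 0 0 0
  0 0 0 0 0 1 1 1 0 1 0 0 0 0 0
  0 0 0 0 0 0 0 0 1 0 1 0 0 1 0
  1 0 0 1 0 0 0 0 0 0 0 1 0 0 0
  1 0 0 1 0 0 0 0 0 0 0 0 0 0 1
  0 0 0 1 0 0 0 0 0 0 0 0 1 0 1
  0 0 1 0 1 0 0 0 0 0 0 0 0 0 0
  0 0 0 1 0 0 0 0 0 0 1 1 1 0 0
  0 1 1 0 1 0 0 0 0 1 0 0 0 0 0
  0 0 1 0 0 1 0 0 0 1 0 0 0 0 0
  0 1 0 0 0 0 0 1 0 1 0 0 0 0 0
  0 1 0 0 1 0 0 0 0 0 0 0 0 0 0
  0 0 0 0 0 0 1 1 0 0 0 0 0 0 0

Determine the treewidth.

A width-3 tree decomposition is:
Bags: B1 = {1, 4, 8, 13}  B2 = {1, 4, 8, 10}  B3 = {1, 2, 8, 10}  B4 = {1, 2, 10, 12}  B5 = {2, 9, 10, 12}  B6 = {2, 9, 11, 12}  B7 = {7, 9, 11, 12}  B8 = {3, 7, 9, 11}  B9 = {3, 5, 7, 11}  B10 = {3, 5, 7, 14}  B11 = {3, 5, 6, 14}  B12 = {0, 5, 6, 14}
Tree: B1–B2, B2–B3, B3–B4, B4–B5, B5–B6, B6–B7, B7–B8, B8–B9, B9–B10, B10–B11, B11–B12
Every bag has size at most 4, so the width is 4 − 1 = 3 and tw(G) ≤ 3. For the lower bound: the 4 vertex sets {4,8,13}, {1}, {10}, {2,9,11,12} are disjoint, each induces a connected subgraph, and every pair is joined by at least one edge of G. Contracting each set to a single vertex therefore yields K_{4} as a minor, and since treewidth is minor-monotone, tw(G) ≥ tw(K_{4}) = 3. Therefore the treewidth is 3.

3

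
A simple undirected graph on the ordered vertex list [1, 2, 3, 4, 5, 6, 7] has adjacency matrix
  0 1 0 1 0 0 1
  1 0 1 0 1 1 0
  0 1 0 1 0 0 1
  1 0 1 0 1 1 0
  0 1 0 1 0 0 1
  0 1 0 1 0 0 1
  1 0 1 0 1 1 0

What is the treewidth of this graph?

3

A width-3 tree decomposition is:
Bags: B1 = {1, 2, 4, 7}  B2 = {2, 4, 6, 7}  B3 = {2, 4, 5, 7}  B4 = {2, 3, 4, 7}
Tree: B1–B2, B2–B3, B3–B4
Every bag has size at most 4, so the width is 4 − 1 = 3 and tw(G) ≤ 3. For the lower bound: the 4 vertex sets {1,4}, {2,6}, {7}, {5} are disjoint, each induces a connected subgraph, and every pair is joined by at least one edge of G. Contracting each set to a single vertex therefore yields K_{4} as a minor, and since treewidth is minor-monotone, tw(G) ≥ tw(K_{4}) = 3. Therefore the treewidth is 3.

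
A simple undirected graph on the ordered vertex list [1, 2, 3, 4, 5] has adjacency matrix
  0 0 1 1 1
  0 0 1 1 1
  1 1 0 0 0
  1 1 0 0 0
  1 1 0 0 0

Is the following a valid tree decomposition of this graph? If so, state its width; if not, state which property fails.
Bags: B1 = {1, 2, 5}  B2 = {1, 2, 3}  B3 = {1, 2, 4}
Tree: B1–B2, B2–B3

Every vertex of G appears in some bag (union = {1, 2, 3, 4, 5}); every edge is covered by a bag; and for each vertex v the set of bags containing v is connected in the bag tree. The decomposition is therefore valid. The largest bag has 3 vertices, so the width is 2.

Yes; width 2.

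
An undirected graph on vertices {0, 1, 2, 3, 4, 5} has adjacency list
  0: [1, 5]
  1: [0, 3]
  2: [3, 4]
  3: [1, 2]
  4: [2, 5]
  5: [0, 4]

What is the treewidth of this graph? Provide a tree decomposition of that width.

Treewidth 2.
Bags: B1 = {2, 4, 5}  B2 = {0, 2, 5}  B3 = {0, 1, 2}  B4 = {1, 2, 3}
Tree: B1–B2, B2–B3, B3–B4

Each bag holds 3 vertices, so the decomposition has width 2, which upper-bounds the treewidth. For the lower bound, G contains the cycle 2–4–5–0–1–3–2, so G is not a forest; only forests have treewidth ≤ 1, hence tw(G) ≥ 2. Therefore the treewidth is 2.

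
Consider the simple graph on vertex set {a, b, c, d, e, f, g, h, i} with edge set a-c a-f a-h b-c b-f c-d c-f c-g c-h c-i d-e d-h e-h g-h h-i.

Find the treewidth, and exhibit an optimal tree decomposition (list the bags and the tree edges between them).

Treewidth 2.
One such decomposition:
Bags: B1 = {c, d, h}  B2 = {a, c, h}  B3 = {a, c, f}  B4 = {c, g, h}  B5 = {c, h, i}  B6 = {b, c, f}  B7 = {d, e, h}
Tree: B1–B2, B2–B3, B1–B4, B1–B5, B3–B6, B1–B7

Each bag holds 3 vertices, so the decomposition has width 2, which upper-bounds the treewidth. On the other hand G contains the 3-clique {d, e, h}. A clique must lie in a single bag of any decomposition, so no decomposition can have width below 2. Therefore the treewidth is 2.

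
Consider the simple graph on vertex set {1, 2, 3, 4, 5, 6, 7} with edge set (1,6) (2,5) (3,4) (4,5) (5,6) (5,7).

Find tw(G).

A width-1 tree decomposition is:
Bags: B1 = {1, 6}  B2 = {5, 6}  B3 = {2, 5}  B4 = {5, 7}  B5 = {4, 5}  B6 = {3, 4}
Tree: B1–B2, B2–B3, B2–B4, B3–B5, B5–B6
Every bag has size at most 2, so the width is 2 − 1 = 1 and tw(G) ≤ 1. Any graph with an edge has treewidth ≥ 1, and G has the edge 6–1. Hence tw(G) = 1 exactly.

1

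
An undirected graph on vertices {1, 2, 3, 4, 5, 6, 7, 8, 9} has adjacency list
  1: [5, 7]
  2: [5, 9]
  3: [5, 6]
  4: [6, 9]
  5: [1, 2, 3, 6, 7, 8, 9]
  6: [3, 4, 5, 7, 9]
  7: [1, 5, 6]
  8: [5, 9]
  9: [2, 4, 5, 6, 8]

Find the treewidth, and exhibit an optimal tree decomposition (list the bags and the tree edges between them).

Treewidth 2.
One such decomposition:
Bags: B1 = {5, 8, 9}  B2 = {5, 6, 9}  B3 = {4, 6, 9}  B4 = {5, 6, 7}  B5 = {2, 5, 9}  B6 = {1, 5, 7}  B7 = {3, 5, 6}
Tree: B1–B2, B2–B3, B2–B4, B2–B5, B4–B6, B2–B7

Each bag holds 3 vertices, so the decomposition has width 2, which upper-bounds the treewidth. Conversely, {4, 6, 9} is a clique of size 3, and the vertices of any clique must share a bag in every tree decomposition; so some bag has ≥ 3 vertices and tw(G) ≥ 2. Combining the bounds, tw(G) = 2.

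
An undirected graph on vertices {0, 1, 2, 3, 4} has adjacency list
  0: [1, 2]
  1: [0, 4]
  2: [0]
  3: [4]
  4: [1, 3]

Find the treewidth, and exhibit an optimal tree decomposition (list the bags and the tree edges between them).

Every bag has size at most 2, so the width is 2 − 1 = 1 and tw(G) ≤ 1. Since G has at least one edge (e.g. 3–4), it is not an edgeless graph, so tw(G) ≥ 1. Combining the bounds, tw(G) = 1.

Treewidth 1.
One optimal decomposition is:
Bags: B1 = {3, 4}  B2 = {1, 4}  B3 = {0, 1}  B4 = {0, 2}
Tree: B1–B2, B2–B3, B3–B4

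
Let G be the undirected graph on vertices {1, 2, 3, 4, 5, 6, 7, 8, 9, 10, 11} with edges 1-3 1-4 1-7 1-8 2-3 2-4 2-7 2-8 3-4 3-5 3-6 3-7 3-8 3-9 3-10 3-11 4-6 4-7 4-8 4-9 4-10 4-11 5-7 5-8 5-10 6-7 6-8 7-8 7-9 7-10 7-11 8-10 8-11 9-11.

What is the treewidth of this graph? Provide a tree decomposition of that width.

Every bag has size at most 5, so the width is 5 − 1 = 4 and tw(G) ≤ 4. On the other hand G contains the 5-clique {1, 3, 4, 7, 8}. A clique must lie in a single bag of any decomposition, so no decomposition can have width below 4. Combining the bounds, tw(G) = 4.

Treewidth 4.
One optimal decomposition is:
Bags: B1 = {1, 3, 4, 7, 8}  B2 = {3, 4, 7, 8, 11}  B3 = {3, 4, 7, 9, 11}  B4 = {3, 4, 7, 8, 10}  B5 = {2, 3, 4, 7, 8}  B6 = {3, 4, 6, 7, 8}  B7 = {3, 5, 7, 8, 10}
Tree: B1–B2, B2–B3, B1–B4, B1–B5, B1–B6, B4–B7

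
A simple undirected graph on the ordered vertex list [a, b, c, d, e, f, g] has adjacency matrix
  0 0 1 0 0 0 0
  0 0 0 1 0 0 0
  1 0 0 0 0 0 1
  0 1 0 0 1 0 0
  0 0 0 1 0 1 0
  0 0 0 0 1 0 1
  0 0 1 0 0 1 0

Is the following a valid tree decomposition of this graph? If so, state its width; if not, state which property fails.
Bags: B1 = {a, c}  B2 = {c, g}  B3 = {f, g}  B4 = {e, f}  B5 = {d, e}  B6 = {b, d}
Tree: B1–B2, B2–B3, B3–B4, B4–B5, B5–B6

Yes; width 1.

Checking the three conditions: (i) the bags cover all of {a, b, c, d, e, f, g}; (ii) for each edge, some bag contains both endpoints; (iii) the bags containing any fixed vertex form a subtree. All hold, so the decomposition is valid with width 2 − 1 = 1.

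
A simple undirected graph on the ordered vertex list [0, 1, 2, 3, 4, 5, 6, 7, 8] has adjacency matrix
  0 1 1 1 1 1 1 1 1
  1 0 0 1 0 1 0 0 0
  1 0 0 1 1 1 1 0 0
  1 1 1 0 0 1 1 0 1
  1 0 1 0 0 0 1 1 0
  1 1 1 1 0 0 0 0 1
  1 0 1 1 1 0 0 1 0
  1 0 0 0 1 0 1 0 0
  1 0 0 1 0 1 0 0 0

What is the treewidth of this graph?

3

A width-3 tree decomposition is:
Bags: B1 = {0, 1, 3, 5}  B2 = {0, 2, 3, 5}  B3 = {0, 3, 5, 8}  B4 = {0, 2, 3, 6}  B5 = {0, 2, 4, 6}  B6 = {0, 4, 6, 7}
Tree: B1–B2, B1–B3, B2–B4, B4–B5, B5–B6
Each bag holds 4 vertices, so the decomposition has width 3, which upper-bounds the treewidth. Conversely, {0, 3, 5, 8} is a clique of size 4, and the vertices of any clique must share a bag in every tree decomposition; so some bag has ≥ 4 vertices and tw(G) ≥ 3. Hence tw(G) = 3 exactly.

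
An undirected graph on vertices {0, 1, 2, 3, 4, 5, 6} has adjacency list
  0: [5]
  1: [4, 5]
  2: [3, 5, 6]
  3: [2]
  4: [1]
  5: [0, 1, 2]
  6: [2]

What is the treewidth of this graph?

1

A width-1 tree decomposition is:
Bags: B1 = {2, 5}  B2 = {2, 3}  B3 = {2, 6}  B4 = {1, 5}  B5 = {0, 5}  B6 = {1, 4}
Tree: B1–B2, B2–B3, B1–B4, B1–B5, B4–B6
Each bag holds 2 vertices, so the decomposition has width 1, which upper-bounds the treewidth. Since G has at least one edge (e.g. 5–2), it is not an edgeless graph, so tw(G) ≥ 1. Combining the bounds, tw(G) = 1.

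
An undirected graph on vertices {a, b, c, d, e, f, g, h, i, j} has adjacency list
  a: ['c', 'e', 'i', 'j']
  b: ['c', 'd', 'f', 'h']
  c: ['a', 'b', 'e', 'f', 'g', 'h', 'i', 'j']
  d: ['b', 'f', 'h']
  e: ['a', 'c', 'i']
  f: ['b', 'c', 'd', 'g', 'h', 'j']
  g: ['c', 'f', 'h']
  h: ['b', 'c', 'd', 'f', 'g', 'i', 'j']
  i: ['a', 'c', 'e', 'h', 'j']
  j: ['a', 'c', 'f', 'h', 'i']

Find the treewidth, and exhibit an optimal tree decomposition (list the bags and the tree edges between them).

Treewidth 3.
Bags: B1 = {b, c, f, h}  B2 = {c, f, h, j}  B3 = {c, h, i, j}  B4 = {c, f, g, h}  B5 = {a, c, i, j}  B6 = {a, c, e, i}  B7 = {b, d, f, h}
Tree: B1–B2, B2–B3, B2–B4, B3–B5, B5–B6, B1–B7

Each bag holds 4 vertices, so the decomposition has width 3, which upper-bounds the treewidth. On the other hand G contains the 4-clique {b, d, f, h}. A clique must lie in a single bag of any decomposition, so no decomposition can have width below 3. The upper and lower bounds meet at 3, so that is the treewidth.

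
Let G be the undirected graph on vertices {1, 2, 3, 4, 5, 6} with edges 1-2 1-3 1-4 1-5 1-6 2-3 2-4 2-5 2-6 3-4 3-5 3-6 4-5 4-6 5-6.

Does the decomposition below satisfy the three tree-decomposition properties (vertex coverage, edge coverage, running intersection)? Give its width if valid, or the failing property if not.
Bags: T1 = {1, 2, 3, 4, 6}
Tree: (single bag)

No — vertex 5 appears in no bag.

A tree decomposition must satisfy three properties: every vertex lies in some bag; for every edge, both endpoints lie together in some bag; and for every vertex, the bags containing it form a connected subtree. Here vertex 5 appears in no bag, so the decomposition is invalid.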